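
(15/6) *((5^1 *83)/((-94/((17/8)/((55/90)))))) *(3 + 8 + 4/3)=-3915525/8272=-473.35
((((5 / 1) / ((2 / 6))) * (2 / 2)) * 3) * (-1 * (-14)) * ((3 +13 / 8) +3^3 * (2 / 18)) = 19215 / 4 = 4803.75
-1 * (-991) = 991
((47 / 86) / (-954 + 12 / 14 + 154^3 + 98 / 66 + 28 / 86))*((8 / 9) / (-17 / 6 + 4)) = 4136 / 36268488727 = 0.00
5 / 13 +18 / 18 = 18 / 13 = 1.38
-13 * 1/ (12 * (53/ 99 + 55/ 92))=-9867/ 10321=-0.96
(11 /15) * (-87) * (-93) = 29667 /5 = 5933.40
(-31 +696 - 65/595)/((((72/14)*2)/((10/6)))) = 65935/612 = 107.74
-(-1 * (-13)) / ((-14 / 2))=13 / 7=1.86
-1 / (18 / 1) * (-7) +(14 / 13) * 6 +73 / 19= 47539 / 4446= 10.69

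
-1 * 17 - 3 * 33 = -116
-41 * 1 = -41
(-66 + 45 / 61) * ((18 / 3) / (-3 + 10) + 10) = -708.56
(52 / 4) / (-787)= -13 / 787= -0.02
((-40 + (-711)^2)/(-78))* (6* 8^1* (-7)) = 28306936/13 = 2177456.62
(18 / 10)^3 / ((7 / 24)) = 17496 / 875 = 20.00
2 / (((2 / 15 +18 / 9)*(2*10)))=3 / 64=0.05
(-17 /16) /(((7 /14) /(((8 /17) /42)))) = -1 /42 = -0.02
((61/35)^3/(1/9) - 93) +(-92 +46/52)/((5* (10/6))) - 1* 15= -79467951/1114750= -71.29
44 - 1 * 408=-364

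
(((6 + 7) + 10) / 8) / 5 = 23 / 40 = 0.58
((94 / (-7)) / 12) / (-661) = 47 / 27762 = 0.00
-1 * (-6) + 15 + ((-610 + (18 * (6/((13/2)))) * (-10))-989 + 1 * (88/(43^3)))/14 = -1520570231/14470274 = -105.08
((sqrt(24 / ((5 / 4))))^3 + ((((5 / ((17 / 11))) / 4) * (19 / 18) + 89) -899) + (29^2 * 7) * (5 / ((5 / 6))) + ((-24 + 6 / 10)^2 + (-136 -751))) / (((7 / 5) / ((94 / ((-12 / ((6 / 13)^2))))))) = -49148203667 / 1206660 -108288 * sqrt(30) / 5915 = -40831.05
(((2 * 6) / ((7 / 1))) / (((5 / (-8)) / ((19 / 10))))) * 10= -52.11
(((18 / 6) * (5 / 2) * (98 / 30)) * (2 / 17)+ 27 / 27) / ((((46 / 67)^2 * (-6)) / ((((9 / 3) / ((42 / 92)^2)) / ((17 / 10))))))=-493790 / 42483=-11.62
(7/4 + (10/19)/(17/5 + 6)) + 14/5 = 4.61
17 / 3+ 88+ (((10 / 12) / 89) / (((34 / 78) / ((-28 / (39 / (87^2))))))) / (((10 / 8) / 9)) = -3389623 / 4539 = -746.78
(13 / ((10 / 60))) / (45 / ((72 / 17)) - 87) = -48 / 47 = -1.02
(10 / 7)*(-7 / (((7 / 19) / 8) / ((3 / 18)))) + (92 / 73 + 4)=-47416 / 1533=-30.93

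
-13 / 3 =-4.33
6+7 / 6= 43 / 6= 7.17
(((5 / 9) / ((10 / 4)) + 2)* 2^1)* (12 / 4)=13.33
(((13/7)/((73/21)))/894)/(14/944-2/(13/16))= -39884/163296401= -0.00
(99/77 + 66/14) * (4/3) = 8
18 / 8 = 9 / 4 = 2.25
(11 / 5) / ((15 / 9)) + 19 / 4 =607 / 100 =6.07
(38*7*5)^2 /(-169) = -1768900 /169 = -10466.86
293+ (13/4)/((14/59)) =17175/56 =306.70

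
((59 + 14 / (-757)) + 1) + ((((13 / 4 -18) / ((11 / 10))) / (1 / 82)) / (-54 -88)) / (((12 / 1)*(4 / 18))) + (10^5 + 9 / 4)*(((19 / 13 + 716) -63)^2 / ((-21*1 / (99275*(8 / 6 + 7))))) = -18882914425254076167413857 / 11190555376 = -1687397433888903.73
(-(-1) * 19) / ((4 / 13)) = 247 / 4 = 61.75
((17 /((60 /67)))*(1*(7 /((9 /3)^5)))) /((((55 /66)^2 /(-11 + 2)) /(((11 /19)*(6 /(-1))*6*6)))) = 2104872 /2375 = 886.26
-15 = -15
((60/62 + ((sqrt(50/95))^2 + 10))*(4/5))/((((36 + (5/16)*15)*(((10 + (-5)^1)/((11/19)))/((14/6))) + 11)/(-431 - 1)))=-411789312/16751749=-24.58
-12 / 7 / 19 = -12 / 133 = -0.09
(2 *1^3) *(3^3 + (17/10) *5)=71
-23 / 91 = -0.25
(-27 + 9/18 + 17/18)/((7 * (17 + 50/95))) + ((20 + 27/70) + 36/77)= 20.64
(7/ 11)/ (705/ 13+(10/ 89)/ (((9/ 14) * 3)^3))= 159412617/ 13589032105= 0.01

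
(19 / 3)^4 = 130321 / 81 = 1608.90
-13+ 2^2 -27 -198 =-234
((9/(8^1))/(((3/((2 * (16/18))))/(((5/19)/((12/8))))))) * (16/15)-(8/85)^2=429568/3706425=0.12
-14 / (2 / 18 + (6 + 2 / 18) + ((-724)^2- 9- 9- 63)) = -126 / 4716911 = -0.00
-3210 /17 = -188.82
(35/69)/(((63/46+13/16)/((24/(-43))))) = -4480/34529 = -0.13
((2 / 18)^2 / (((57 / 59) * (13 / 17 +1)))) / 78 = 1003 / 10803780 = 0.00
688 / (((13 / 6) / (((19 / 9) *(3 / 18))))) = 111.73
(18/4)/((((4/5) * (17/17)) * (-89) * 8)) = -45/5696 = -0.01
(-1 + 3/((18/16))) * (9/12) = 5/4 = 1.25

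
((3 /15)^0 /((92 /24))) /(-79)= -6 /1817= -0.00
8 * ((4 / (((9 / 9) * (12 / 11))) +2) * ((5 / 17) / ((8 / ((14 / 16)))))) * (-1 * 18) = -105 / 4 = -26.25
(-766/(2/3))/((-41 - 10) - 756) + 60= 16523/269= 61.42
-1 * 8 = -8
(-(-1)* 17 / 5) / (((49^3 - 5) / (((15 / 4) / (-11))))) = -0.00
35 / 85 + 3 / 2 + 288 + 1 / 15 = 147889 / 510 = 289.98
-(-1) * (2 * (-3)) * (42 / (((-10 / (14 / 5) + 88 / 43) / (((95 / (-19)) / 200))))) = -2107 / 510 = -4.13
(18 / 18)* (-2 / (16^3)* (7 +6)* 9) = -117 / 2048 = -0.06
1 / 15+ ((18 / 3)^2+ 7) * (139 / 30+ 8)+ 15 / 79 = 429357 / 790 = 543.49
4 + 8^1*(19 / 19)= 12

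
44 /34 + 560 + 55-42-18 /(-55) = 537271 /935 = 574.62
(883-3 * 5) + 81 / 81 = 869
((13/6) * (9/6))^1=13/4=3.25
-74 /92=-37 /46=-0.80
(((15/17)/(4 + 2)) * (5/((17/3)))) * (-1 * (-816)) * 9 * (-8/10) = -12960/17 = -762.35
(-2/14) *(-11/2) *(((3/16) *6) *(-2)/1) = -99/56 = -1.77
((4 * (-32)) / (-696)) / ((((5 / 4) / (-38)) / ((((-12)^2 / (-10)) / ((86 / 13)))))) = 379392 / 31175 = 12.17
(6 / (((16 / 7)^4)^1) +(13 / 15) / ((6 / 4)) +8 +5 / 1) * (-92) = -467943809 / 368640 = -1269.38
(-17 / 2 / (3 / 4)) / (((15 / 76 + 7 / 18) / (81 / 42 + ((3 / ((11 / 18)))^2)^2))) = -462942040716 / 41097287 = -11264.54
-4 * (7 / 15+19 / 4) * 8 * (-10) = 5008 / 3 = 1669.33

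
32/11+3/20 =673/220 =3.06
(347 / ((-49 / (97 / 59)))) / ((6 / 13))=-437567 / 17346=-25.23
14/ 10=7/ 5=1.40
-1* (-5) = 5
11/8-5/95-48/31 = -0.23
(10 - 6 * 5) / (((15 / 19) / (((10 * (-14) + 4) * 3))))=10336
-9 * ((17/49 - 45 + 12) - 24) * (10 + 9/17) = 4472136/833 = 5368.71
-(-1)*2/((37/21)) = 42/37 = 1.14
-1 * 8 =-8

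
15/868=0.02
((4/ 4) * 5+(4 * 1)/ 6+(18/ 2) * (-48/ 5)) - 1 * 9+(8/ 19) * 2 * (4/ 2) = -25094/ 285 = -88.05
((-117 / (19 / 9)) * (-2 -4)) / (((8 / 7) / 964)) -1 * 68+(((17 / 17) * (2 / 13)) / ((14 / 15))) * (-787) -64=280224.22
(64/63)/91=64/5733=0.01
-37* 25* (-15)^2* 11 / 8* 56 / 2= -16025625 / 2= -8012812.50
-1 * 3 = -3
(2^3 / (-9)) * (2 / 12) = -0.15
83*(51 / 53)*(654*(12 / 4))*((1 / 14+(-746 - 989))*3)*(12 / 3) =-1210342147164 / 371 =-3262377755.16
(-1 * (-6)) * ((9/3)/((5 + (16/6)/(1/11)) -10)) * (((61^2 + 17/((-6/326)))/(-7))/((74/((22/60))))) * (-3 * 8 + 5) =2630892/94535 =27.83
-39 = -39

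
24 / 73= 0.33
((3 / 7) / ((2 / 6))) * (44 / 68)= 99 / 119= 0.83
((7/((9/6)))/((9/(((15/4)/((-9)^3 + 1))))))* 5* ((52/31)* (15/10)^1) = -25/744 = -0.03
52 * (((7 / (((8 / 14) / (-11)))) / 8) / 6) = -7007 / 48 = -145.98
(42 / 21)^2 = 4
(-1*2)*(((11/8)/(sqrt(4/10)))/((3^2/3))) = -11*sqrt(10)/24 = -1.45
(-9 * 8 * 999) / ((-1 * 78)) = 11988 / 13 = 922.15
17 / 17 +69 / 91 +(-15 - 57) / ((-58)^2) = 132922 / 76531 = 1.74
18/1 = 18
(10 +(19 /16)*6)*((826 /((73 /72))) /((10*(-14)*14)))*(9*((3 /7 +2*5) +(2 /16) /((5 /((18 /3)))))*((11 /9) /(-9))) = 131680153 /1430800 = 92.03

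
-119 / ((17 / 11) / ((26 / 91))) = -22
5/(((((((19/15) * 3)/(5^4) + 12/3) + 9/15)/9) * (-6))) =-15625/9596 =-1.63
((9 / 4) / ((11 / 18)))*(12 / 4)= 243 / 22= 11.05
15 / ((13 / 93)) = 1395 / 13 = 107.31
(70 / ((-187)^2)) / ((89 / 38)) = 2660 / 3112241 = 0.00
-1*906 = -906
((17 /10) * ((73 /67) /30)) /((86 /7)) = 8687 /1728600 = 0.01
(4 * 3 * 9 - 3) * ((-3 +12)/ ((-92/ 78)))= -36855/ 46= -801.20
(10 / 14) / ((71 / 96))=480 / 497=0.97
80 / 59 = 1.36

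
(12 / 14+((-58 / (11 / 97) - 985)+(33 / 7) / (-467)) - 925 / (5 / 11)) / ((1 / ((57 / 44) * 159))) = -1150612333245 / 1582196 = -727224.90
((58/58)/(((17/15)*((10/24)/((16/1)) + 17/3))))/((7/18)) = 51840/130067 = 0.40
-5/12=-0.42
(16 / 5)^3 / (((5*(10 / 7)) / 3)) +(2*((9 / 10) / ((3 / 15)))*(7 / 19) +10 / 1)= 1607777 / 59375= 27.08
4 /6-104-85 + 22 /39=-2441 /13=-187.77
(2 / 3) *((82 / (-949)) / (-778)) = 82 / 1107483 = 0.00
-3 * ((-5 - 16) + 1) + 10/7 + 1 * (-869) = -5653/7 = -807.57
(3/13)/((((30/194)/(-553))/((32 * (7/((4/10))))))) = -6007792/13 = -462137.85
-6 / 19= -0.32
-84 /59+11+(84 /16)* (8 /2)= 1804 /59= 30.58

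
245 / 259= 35 / 37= 0.95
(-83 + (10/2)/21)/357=-1738/7497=-0.23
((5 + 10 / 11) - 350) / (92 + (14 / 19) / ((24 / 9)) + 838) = -287660 / 777711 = -0.37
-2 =-2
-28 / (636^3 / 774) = -301 / 3573048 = -0.00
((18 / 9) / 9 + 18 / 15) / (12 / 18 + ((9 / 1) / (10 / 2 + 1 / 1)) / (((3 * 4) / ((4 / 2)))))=256 / 165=1.55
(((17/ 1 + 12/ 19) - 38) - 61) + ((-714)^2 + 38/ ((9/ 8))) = 87166978/ 171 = 509748.41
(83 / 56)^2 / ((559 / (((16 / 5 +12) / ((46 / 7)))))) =130891 / 14399840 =0.01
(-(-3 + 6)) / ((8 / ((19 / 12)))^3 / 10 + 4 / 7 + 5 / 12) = -8642340 / 40005397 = -0.22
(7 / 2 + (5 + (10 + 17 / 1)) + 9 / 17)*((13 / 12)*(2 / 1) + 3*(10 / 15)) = 30625 / 204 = 150.12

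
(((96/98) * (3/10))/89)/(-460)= -18/2507575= -0.00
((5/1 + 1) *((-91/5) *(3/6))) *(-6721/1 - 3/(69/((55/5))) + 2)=42191604/115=366883.51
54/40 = 27/20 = 1.35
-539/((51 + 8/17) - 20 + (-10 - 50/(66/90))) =100793/8735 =11.54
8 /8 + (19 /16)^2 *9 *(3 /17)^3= 1345451 /1257728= 1.07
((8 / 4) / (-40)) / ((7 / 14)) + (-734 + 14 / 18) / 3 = -66017 / 270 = -244.51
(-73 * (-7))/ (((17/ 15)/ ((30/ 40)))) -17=21839/ 68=321.16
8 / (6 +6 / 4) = 16 / 15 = 1.07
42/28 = 3/2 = 1.50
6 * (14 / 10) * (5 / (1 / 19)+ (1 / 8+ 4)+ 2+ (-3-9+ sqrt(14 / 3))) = 14 * sqrt(42) / 5+ 14973 / 20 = 766.80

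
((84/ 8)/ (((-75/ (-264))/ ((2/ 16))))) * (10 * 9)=415.80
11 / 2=5.50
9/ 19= 0.47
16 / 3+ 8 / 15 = 88 / 15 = 5.87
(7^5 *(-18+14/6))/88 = -789929/264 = -2992.16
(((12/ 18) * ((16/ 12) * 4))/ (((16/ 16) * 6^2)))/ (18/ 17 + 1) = 136/ 2835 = 0.05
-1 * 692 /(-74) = 346 /37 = 9.35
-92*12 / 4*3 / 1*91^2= -6856668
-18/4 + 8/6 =-19/6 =-3.17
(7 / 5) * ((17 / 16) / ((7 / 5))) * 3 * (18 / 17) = 27 / 8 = 3.38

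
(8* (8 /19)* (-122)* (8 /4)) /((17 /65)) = -1015040 /323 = -3142.54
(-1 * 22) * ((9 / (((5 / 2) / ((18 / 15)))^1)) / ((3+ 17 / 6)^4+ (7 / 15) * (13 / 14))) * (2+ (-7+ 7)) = -6158592 / 37529665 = -0.16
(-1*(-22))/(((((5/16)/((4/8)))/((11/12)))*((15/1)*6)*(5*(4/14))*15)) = 847/50625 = 0.02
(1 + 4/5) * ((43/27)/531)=0.01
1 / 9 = 0.11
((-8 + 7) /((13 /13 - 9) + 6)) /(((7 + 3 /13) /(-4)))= -13 /47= -0.28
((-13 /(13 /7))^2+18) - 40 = 27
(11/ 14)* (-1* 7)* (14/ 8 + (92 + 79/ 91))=-378851/ 728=-520.40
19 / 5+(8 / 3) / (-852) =12131 / 3195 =3.80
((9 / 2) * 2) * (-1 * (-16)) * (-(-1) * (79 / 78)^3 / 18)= 493039 / 59319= 8.31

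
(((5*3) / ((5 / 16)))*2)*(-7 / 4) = -168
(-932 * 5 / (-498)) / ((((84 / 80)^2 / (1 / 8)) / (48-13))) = 582500 / 15687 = 37.13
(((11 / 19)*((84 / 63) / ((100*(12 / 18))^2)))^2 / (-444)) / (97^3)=-363 / 4876229304400000000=-0.00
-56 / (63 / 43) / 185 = -344 / 1665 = -0.21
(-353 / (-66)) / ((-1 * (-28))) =353 / 1848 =0.19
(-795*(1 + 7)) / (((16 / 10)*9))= -1325 / 3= -441.67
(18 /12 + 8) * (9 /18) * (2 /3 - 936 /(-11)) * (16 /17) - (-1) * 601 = 552241 /561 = 984.39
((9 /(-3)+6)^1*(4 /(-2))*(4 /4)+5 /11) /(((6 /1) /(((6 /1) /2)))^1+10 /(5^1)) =-61 /44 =-1.39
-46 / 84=-23 / 42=-0.55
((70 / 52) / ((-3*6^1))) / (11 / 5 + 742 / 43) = -7525 / 1957644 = -0.00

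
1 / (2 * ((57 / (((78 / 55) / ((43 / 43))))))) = 13 / 1045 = 0.01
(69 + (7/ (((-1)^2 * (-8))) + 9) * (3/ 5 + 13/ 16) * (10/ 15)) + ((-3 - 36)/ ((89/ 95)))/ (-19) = 1347253/ 17088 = 78.84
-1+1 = 0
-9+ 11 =2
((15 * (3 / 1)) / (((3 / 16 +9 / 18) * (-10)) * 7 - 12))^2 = 129600 / 231361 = 0.56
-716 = -716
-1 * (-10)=10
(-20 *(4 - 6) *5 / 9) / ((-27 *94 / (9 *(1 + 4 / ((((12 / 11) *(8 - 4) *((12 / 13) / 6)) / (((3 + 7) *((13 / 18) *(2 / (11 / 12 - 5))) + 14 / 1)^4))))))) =-10001784089044900 / 1777674389967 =-5626.33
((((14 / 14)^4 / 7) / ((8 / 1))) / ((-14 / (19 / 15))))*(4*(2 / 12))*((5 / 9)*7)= -0.00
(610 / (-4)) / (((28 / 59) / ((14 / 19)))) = -17995 / 76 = -236.78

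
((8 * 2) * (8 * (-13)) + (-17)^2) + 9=-1366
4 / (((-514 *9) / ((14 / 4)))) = -7 / 2313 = -0.00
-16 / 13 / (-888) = 2 / 1443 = 0.00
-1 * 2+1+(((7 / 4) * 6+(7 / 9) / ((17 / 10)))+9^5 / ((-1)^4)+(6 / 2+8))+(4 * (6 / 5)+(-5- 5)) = 59064.76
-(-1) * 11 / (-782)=-11 / 782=-0.01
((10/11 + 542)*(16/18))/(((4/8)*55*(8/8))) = 95552/5445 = 17.55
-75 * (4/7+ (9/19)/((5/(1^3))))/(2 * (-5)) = 1329/266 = 5.00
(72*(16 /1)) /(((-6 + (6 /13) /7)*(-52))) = 56 /15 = 3.73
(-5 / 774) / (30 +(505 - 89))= -0.00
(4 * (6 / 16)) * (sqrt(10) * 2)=3 * sqrt(10)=9.49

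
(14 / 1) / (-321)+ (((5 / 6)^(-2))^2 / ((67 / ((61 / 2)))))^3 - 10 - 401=-410.20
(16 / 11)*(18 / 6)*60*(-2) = -5760 / 11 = -523.64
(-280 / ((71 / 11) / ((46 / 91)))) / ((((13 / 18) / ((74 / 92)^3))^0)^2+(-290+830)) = -20240 / 499343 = -0.04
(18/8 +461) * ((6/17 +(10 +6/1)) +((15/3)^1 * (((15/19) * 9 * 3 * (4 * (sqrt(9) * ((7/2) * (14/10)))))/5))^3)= 912119365796.37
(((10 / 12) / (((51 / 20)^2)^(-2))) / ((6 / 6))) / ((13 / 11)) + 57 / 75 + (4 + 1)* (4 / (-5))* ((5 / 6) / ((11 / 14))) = 722975881 / 27456000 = 26.33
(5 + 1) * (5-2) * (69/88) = 621/44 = 14.11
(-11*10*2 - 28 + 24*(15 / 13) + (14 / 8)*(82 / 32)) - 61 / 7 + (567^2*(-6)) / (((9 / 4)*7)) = -714584635 / 5824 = -122696.54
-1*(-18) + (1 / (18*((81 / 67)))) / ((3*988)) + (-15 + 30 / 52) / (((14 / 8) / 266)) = -9396296717 / 4321512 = -2174.31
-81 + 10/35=-565/7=-80.71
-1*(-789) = 789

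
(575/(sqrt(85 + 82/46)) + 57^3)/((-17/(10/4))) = -27243.34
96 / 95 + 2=286 / 95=3.01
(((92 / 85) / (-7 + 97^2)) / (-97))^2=2116 / 1502317832465025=0.00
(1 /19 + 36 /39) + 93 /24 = 9585 /1976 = 4.85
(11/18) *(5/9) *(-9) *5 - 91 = -1913/18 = -106.28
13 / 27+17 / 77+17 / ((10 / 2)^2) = 71843 / 51975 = 1.38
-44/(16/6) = -33/2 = -16.50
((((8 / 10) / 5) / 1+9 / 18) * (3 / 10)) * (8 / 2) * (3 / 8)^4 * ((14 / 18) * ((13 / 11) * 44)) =81081 / 128000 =0.63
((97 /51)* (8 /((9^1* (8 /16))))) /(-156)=-388 /17901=-0.02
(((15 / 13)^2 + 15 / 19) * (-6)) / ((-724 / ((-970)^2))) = 9611293500 / 581191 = 16537.24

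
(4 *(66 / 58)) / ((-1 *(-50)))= 66 / 725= 0.09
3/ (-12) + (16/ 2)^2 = 255/ 4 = 63.75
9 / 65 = 0.14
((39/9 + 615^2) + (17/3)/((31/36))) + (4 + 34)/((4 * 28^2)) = 55155875687/145824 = 378235.93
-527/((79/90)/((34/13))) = -1612620/1027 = -1570.22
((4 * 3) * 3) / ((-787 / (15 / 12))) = -45 / 787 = -0.06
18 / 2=9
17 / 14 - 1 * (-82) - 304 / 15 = 13219 / 210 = 62.95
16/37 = 0.43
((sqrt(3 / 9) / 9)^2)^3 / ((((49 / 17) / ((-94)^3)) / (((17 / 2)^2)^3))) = -7574.10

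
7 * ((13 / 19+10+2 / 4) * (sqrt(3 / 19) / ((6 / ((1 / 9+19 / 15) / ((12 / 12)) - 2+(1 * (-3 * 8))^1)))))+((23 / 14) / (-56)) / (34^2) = -164815 * sqrt(57) / 9747 - 23 / 906304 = -127.66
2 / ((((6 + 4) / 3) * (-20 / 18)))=-27 / 50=-0.54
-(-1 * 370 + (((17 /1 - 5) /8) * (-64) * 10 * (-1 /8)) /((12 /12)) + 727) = -477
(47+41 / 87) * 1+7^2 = 8393 / 87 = 96.47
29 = 29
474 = 474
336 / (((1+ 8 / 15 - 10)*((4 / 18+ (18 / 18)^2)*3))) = -15120 / 1397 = -10.82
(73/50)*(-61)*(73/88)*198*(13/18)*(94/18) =-198617159/3600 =-55171.43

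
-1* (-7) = 7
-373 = -373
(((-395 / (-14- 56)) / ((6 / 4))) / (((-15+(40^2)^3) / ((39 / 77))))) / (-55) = -1027 / 121425919555325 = -0.00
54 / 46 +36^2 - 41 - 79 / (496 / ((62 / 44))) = 10168167 / 8096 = 1255.95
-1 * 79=-79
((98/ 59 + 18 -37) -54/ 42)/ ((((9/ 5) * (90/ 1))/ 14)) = -2564/ 1593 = -1.61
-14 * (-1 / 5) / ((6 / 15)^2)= 35 / 2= 17.50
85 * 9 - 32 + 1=734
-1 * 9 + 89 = 80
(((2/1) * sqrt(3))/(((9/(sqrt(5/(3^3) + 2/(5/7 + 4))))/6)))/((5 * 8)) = 0.05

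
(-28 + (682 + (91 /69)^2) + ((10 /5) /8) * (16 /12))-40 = 2933122 /4761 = 616.07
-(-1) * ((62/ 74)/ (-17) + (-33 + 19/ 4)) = -71201/ 2516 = -28.30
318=318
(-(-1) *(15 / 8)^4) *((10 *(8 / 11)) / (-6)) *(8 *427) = -36028125 / 704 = -51176.31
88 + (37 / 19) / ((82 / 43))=138695 / 1558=89.02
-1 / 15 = -0.07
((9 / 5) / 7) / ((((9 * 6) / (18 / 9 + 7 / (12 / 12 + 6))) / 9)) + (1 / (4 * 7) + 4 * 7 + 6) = 4783 / 140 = 34.16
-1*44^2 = -1936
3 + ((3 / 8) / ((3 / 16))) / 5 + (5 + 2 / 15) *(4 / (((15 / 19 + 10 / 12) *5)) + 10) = 794537 / 13875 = 57.26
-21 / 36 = -7 / 12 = -0.58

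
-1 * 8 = -8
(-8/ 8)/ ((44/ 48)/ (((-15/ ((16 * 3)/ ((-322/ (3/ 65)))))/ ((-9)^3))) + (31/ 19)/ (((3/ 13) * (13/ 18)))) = -994175/ 9427728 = -0.11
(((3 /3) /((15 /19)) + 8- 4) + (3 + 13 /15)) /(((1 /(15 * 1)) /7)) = 959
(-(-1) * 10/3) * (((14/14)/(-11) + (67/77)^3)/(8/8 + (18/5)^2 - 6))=21605000/90850067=0.24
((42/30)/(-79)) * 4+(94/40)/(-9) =-0.33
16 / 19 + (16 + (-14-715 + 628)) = -1599 / 19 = -84.16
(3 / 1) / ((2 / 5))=15 / 2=7.50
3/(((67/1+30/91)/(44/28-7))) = -0.24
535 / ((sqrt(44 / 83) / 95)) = 50825 *sqrt(913) / 22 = 69805.57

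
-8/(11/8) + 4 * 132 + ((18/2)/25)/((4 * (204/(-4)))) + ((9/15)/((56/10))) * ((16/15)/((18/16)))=615300001/1178100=522.28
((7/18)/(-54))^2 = 49/944784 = 0.00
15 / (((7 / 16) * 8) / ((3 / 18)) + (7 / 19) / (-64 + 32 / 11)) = 0.71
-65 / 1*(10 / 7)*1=-650 / 7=-92.86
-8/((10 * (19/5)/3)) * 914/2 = -288.63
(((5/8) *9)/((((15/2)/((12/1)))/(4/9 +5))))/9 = 49/9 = 5.44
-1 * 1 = -1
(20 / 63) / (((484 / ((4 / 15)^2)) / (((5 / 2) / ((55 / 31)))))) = 248 / 3773385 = 0.00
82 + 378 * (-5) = -1808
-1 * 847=-847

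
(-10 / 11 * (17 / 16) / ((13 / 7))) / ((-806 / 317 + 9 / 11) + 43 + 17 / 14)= -1320305 / 107862092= -0.01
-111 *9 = -999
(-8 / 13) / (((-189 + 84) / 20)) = 0.12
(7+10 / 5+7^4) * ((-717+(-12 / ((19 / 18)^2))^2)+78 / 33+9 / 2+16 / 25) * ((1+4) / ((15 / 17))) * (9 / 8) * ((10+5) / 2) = -1568583038818359 / 22936496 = -68388085.03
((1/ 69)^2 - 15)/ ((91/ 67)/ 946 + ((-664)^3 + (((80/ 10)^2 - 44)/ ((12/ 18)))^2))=4526362148/ 88341958584389637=0.00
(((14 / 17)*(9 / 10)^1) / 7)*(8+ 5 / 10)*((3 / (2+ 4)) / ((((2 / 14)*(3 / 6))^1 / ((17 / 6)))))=357 / 20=17.85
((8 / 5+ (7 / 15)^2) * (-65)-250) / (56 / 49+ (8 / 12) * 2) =-148.68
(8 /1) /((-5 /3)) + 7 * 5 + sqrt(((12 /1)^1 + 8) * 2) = 2 * sqrt(10) + 151 /5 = 36.52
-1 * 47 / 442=-47 / 442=-0.11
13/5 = 2.60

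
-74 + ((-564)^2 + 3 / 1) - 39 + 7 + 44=318037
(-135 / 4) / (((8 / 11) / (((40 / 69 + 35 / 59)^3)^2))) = -120.84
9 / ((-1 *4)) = -9 / 4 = -2.25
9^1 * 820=7380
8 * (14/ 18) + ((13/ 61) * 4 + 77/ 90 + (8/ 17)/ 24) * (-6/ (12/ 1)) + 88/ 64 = 2513717/ 373320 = 6.73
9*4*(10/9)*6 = 240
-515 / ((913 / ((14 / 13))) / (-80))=576800 / 11869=48.60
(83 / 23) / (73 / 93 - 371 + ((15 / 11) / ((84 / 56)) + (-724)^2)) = 84909 / 12324647704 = 0.00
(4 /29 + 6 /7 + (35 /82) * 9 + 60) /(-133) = -1079269 /2213918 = -0.49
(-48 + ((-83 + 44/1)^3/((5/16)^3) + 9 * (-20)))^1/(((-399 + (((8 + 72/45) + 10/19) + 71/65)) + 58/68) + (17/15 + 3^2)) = 5159.28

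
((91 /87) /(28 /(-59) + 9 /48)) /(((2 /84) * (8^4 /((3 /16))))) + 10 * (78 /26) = 29.99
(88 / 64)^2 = 121 / 64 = 1.89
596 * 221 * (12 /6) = 263432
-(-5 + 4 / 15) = 71 / 15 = 4.73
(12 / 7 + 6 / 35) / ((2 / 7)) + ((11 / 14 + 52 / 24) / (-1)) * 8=-1787 / 105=-17.02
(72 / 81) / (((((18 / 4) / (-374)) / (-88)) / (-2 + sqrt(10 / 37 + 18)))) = -1053184 / 81 + 13691392 * sqrt(37) / 2997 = 14786.01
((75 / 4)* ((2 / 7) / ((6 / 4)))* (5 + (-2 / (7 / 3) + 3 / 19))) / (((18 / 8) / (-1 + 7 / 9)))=-114400 / 75411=-1.52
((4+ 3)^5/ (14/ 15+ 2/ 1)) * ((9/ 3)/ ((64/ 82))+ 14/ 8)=45126795/ 1408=32050.28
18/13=1.38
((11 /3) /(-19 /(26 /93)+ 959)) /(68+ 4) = 143 /2502036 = 0.00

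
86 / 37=2.32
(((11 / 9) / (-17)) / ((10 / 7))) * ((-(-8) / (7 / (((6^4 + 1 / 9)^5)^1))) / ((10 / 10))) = -1900668546549489557500 / 9034497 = -210379011310700.48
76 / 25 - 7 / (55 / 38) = -494 / 275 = -1.80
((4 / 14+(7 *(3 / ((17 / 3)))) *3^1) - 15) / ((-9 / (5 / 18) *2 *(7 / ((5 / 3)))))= 2675 / 202419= 0.01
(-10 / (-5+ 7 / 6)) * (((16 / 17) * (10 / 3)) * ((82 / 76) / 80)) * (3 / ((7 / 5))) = 12300 / 52003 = 0.24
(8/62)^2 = 16/961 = 0.02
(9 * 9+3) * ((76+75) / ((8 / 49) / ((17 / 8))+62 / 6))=31697316 / 26015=1218.42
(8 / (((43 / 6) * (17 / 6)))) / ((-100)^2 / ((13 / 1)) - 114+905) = 1248 / 4942291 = 0.00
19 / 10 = 1.90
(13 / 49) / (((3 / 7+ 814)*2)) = 13 / 79814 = 0.00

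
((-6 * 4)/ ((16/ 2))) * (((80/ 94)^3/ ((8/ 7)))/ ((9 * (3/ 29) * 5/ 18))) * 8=-5196800/ 103823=-50.05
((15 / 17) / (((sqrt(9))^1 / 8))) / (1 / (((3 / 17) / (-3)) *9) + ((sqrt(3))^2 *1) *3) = 45 / 136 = 0.33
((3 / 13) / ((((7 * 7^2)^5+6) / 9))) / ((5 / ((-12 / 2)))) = -162 / 308591498146685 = -0.00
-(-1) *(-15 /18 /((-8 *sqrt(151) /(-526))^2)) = -345845 /14496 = -23.86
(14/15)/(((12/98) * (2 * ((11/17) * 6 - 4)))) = -5831/180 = -32.39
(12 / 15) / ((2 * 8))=1 / 20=0.05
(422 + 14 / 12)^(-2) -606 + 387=-1411788063 / 6446521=-219.00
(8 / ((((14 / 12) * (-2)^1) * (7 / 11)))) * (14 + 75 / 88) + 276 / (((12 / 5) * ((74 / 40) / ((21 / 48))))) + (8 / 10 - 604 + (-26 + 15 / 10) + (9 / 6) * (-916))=-74497057 / 36260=-2054.52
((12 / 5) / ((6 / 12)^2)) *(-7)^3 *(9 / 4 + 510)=-1686736.80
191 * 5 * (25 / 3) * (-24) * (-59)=11269000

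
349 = 349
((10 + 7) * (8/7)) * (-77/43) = -1496/43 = -34.79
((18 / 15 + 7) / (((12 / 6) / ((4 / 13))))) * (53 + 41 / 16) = 36449 / 520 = 70.09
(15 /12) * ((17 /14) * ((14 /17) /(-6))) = -5 /24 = -0.21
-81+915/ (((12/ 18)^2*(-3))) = -3069/ 4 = -767.25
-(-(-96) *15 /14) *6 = -4320 /7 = -617.14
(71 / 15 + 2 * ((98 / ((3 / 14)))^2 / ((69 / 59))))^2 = 1233479576500260049 / 9641025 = 127940709260.71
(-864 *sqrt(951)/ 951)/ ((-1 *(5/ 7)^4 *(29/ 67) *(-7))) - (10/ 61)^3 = -6618528 *sqrt(951)/ 5745625 - 1000/ 226981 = -35.53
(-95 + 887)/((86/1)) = 396/43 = 9.21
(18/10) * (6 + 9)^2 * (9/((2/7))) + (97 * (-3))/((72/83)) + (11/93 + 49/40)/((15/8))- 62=689730301/55800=12360.76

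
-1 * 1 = -1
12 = 12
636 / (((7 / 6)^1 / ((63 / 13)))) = 34344 / 13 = 2641.85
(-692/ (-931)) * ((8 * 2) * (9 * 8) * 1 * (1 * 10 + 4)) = 11987.73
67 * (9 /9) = 67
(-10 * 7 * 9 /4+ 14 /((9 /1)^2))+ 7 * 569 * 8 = 5136481 /162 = 31706.67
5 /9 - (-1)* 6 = 59 /9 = 6.56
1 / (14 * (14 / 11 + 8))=11 / 1428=0.01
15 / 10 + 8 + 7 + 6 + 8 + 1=63 / 2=31.50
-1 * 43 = -43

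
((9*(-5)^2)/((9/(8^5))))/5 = 163840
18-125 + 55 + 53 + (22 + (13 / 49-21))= 111 / 49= 2.27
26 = 26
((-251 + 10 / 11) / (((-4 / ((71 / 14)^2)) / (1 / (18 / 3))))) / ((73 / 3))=1981113 / 179872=11.01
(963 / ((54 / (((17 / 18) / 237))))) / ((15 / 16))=0.08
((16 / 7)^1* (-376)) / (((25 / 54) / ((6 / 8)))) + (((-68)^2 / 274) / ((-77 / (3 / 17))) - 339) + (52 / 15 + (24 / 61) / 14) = -83387400073 / 48261675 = -1727.82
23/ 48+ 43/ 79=3881/ 3792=1.02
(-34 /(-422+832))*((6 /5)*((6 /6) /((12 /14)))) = -119 /1025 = -0.12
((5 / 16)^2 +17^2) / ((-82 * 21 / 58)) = -2146261 / 220416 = -9.74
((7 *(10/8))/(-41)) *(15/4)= -525/656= -0.80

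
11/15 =0.73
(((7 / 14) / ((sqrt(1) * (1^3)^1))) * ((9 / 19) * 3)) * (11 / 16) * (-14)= -2079 / 304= -6.84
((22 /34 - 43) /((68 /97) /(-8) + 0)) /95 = 27936 /5491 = 5.09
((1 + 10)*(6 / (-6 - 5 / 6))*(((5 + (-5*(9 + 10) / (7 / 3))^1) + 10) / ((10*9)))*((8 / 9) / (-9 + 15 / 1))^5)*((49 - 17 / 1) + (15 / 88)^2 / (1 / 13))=4584832 / 719039673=0.01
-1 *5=-5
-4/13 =-0.31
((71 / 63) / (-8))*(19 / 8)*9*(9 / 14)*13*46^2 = -83493657 / 1568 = -53248.51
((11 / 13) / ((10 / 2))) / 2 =11 / 130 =0.08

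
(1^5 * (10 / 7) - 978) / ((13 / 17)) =-116212 / 91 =-1277.05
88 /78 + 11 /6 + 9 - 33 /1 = -547 /26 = -21.04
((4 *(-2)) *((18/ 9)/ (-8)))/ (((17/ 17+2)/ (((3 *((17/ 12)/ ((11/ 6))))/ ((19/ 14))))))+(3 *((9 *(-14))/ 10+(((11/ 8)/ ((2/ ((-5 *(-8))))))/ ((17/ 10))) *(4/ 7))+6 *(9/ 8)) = -1084451/ 497420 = -2.18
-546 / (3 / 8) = -1456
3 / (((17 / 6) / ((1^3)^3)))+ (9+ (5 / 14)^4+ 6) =10498193 / 653072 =16.08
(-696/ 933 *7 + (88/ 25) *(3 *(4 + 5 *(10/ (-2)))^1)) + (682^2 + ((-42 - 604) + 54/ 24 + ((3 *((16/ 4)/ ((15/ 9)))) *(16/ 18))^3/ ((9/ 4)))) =649885502323/ 1399500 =464369.78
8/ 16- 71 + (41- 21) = -101/ 2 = -50.50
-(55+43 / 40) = -2243 / 40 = -56.08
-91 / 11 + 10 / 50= -444 / 55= -8.07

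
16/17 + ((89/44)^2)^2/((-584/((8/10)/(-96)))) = 4203731700977/4465331650560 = 0.94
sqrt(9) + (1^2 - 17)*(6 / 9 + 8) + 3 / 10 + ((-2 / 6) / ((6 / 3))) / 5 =-677 / 5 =-135.40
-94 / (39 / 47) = -4418 / 39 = -113.28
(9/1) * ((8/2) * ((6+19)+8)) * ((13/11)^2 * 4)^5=15246046330564608/2357947691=6465811.94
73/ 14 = 5.21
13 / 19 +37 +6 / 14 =5069 / 133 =38.11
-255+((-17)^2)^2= 83266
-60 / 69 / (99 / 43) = -0.38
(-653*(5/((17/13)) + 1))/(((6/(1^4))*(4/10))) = -1312.40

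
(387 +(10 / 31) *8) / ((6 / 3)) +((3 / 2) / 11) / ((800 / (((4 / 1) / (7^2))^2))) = 15948282443 / 81874100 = 194.79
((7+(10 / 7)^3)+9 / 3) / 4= 2215 / 686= 3.23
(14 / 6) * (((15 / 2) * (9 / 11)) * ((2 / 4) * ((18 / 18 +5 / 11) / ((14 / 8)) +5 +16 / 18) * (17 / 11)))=74.35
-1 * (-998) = 998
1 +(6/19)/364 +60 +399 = 460.00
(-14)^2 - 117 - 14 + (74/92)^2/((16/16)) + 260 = 689069/2116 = 325.65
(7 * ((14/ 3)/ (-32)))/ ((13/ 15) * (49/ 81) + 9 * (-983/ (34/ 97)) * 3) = 337365/ 25023743176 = 0.00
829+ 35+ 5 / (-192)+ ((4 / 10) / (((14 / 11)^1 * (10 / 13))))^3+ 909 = 1824460384093 / 1029000000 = 1773.04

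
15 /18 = 0.83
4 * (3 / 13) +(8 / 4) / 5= 86 / 65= 1.32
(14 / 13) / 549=14 / 7137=0.00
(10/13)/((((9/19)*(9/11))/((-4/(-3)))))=8360/3159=2.65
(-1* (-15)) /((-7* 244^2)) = -15 /416752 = -0.00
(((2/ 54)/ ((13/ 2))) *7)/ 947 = 14/ 332397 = 0.00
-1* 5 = -5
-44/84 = -11/21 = -0.52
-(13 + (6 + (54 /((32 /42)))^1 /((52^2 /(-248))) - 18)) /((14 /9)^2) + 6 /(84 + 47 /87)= 9137315763 /3898032320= 2.34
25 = 25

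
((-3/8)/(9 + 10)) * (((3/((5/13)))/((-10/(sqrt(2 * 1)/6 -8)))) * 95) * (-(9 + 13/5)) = 3393/25 -1131 * sqrt(2)/400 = 131.72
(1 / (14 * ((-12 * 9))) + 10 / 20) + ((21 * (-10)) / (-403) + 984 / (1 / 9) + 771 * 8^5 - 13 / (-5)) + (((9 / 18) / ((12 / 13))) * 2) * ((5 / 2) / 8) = 615989655638729 / 24373440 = 25272987.96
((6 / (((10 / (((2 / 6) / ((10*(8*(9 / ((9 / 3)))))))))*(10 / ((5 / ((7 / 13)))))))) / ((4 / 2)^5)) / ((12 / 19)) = 247 / 6451200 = 0.00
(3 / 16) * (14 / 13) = 21 / 104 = 0.20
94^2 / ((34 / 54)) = 14033.65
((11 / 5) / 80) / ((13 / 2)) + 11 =28611 / 2600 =11.00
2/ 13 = 0.15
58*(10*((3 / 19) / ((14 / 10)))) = 8700 / 133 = 65.41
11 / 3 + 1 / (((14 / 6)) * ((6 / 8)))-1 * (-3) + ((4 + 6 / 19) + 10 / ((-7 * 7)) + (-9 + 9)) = 31700 / 2793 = 11.35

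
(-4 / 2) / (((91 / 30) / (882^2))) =-6667920 / 13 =-512916.92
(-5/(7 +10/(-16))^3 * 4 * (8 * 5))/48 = -25600/397953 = -0.06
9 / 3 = 3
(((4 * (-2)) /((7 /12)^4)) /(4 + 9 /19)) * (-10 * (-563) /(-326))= 266.72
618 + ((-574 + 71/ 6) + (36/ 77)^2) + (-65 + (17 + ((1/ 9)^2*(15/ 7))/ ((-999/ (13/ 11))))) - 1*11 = -942941135/ 319845834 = -2.95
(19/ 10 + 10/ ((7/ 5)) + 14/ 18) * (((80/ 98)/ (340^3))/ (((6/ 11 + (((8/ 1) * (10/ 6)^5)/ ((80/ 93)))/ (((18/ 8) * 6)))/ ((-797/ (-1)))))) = 13180667247/ 762524336546000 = 0.00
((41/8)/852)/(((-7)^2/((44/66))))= 41/500976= 0.00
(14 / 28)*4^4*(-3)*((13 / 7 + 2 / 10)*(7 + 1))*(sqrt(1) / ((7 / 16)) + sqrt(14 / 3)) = -3538944 / 245 - 73728*sqrt(42) / 35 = -28096.44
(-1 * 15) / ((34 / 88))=-38.82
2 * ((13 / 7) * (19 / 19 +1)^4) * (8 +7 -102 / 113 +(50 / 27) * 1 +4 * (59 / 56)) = 179142704 / 149499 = 1198.29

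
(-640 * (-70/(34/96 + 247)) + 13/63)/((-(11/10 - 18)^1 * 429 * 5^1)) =24659918/4930061409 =0.01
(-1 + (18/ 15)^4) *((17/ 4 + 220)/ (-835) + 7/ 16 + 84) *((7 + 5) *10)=2263612461/ 208750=10843.65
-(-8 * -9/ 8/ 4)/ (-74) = 9/ 296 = 0.03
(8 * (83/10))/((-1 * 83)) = -4/5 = -0.80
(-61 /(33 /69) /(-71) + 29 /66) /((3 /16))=83816 /7029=11.92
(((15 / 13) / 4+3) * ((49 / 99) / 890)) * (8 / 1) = 931 / 63635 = 0.01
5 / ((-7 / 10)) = -50 / 7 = -7.14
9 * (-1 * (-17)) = 153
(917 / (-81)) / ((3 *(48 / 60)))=-4585 / 972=-4.72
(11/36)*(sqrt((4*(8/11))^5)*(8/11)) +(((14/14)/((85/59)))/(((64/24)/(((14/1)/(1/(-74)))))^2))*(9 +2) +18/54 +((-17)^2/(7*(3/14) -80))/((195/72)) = 1152414.30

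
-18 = -18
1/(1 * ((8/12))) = 3/2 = 1.50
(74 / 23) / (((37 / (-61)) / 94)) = -11468 / 23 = -498.61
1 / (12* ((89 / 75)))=25 / 356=0.07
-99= -99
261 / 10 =26.10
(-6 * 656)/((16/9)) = -2214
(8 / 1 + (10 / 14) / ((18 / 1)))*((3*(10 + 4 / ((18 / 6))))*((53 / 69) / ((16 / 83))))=75755179 / 69552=1089.19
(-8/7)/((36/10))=-20/63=-0.32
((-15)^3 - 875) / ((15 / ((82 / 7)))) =-69700 / 21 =-3319.05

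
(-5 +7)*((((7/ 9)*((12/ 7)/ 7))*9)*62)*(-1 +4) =4464/ 7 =637.71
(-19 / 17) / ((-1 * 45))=19 / 765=0.02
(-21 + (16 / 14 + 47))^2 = 36100 / 49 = 736.73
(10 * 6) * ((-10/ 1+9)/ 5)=-12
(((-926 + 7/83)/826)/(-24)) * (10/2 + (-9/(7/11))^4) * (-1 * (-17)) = 31771.08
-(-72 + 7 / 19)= 1361 / 19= 71.63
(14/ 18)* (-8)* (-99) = 616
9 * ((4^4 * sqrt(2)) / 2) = 1152 * sqrt(2) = 1629.17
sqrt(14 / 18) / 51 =sqrt(7) / 153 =0.02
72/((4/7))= 126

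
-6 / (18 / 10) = -10 / 3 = -3.33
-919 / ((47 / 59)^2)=-3199039 / 2209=-1448.18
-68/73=-0.93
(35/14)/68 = 5/136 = 0.04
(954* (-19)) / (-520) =9063 / 260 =34.86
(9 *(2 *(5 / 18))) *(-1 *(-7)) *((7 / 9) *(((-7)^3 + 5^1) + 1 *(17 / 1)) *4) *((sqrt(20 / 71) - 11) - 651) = 69417320 / 3 - 209720 *sqrt(355) / 213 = 23120555.36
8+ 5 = 13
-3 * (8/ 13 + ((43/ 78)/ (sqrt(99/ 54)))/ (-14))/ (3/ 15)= -120/ 13 + 215 * sqrt(66)/ 4004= -8.79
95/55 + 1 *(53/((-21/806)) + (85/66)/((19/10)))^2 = 8850801247842/2140369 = 4135175.41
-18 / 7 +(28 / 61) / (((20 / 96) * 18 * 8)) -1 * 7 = -61207 / 6405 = -9.56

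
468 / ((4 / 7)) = 819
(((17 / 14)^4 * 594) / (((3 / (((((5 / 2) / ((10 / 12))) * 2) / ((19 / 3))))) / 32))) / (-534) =-99222948 / 4060091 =-24.44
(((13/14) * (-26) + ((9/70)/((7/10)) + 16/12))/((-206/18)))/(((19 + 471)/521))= 2599269/1236515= 2.10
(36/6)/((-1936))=-3/968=-0.00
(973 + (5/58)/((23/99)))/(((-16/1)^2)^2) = 1298477/87425024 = 0.01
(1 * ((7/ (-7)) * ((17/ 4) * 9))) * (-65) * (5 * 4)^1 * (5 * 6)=1491750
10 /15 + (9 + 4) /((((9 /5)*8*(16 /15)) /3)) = 1231 /384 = 3.21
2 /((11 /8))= 1.45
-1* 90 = -90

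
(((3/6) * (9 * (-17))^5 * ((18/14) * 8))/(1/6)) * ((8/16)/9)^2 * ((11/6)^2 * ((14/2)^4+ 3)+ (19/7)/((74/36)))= -116991405696907206/1813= -64529181300003.97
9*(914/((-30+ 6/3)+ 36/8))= -16452/47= -350.04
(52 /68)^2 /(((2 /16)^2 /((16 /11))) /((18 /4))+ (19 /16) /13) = 10123776 /1622735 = 6.24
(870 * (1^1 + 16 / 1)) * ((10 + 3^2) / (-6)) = -46835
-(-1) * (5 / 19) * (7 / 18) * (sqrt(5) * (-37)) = -1295 * sqrt(5) / 342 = -8.47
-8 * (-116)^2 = -107648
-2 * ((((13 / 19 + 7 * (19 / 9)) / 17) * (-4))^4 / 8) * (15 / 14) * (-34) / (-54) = -7819262371471360 / 264649912755039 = -29.55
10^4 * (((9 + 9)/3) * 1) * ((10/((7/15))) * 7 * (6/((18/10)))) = 30000000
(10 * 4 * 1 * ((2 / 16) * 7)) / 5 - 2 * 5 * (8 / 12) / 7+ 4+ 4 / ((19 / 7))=11.52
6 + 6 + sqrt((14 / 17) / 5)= sqrt(1190) / 85 + 12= 12.41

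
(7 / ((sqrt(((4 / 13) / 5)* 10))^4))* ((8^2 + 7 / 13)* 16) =76349 / 4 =19087.25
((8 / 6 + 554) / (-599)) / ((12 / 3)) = -833 / 3594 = -0.23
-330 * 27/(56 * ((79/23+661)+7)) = -102465/432404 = -0.24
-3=-3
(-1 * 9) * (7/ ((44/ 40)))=-630/ 11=-57.27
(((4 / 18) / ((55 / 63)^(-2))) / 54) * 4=12100 / 964467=0.01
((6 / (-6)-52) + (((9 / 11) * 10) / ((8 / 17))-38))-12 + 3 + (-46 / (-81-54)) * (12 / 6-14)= -171671 / 1980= -86.70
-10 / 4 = -5 / 2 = -2.50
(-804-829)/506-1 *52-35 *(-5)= 2635/22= 119.77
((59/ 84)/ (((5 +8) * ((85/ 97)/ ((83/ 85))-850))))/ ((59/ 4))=-8051/ 1866262125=-0.00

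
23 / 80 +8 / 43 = 1629 / 3440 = 0.47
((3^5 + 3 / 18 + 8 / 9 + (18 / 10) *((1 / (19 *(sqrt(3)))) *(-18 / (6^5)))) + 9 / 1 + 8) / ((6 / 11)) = 51689 / 108 -11 *sqrt(3) / 82080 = 478.60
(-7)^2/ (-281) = -0.17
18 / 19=0.95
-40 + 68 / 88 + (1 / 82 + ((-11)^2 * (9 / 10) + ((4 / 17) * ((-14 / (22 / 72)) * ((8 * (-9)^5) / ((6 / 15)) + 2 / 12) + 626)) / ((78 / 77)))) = 37582444754057 / 2990130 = 12568833.05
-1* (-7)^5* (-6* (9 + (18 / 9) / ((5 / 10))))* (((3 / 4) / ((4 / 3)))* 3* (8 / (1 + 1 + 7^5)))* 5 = -2268945 / 431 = -5264.37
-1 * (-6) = 6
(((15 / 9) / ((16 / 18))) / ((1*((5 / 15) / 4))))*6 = 135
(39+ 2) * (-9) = -369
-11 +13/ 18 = -185/ 18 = -10.28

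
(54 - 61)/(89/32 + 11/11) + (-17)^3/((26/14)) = -4164223/1573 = -2647.31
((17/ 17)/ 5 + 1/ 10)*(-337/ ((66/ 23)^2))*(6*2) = -178273/ 1210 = -147.33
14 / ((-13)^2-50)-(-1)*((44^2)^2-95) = 63716019 / 17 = 3748001.12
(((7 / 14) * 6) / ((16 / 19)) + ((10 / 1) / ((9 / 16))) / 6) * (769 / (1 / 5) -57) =24718.45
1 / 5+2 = 11 / 5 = 2.20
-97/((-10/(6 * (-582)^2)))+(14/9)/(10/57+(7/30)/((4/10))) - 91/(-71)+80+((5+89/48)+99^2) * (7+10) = 58606281723631/2947920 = 19880553.65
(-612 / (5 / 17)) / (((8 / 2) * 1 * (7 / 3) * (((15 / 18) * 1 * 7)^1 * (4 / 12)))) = -140454 / 1225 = -114.66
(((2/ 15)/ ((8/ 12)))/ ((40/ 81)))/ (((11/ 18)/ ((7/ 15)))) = 1701/ 5500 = 0.31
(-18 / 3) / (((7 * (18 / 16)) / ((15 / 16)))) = -5 / 7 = -0.71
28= 28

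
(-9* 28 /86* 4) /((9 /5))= -6.51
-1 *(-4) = 4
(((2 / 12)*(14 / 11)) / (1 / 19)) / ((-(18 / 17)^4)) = -11108293 / 3464208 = -3.21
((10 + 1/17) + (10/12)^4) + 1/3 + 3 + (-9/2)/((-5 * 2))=1577977/110160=14.32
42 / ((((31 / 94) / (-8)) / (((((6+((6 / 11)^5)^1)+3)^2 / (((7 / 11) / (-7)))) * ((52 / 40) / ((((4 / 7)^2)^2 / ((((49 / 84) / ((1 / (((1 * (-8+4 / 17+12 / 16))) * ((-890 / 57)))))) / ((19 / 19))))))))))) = 2160109508059856256792525 / 3022096669437824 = 714771810.55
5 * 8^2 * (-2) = -640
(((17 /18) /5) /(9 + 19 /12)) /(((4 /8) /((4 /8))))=34 /1905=0.02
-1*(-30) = 30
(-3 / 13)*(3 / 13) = -9 / 169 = -0.05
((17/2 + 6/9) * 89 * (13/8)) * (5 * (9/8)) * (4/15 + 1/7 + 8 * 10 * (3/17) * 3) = 4857323185/15232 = 318889.39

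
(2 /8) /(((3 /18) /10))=15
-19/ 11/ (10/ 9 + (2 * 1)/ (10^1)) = -855/ 649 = -1.32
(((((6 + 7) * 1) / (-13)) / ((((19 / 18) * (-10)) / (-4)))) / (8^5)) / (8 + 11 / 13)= -117 / 89497600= -0.00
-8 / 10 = -4 / 5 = -0.80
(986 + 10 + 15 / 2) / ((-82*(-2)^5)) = 2007 / 5248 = 0.38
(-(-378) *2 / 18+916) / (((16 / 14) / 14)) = 23471 / 2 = 11735.50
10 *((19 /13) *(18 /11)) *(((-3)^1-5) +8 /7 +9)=51300 /1001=51.25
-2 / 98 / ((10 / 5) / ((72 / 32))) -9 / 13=-3645 / 5096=-0.72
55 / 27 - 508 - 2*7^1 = -519.96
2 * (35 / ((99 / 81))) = 630 / 11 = 57.27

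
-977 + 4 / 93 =-90857 / 93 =-976.96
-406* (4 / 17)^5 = -0.29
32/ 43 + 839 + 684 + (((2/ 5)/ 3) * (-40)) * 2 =195187/ 129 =1513.08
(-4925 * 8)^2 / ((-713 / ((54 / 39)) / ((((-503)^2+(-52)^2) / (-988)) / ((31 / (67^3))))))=537257111583306780000 / 70972733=7569908736405.95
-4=-4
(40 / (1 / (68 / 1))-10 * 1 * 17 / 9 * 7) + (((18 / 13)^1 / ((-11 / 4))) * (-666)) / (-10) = 16436566 / 6435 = 2554.24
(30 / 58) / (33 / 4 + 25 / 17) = 1020 / 19169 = 0.05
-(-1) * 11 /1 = 11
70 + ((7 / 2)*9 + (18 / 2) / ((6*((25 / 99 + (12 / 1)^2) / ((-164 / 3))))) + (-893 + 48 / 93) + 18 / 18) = -699972415 / 885422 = -790.55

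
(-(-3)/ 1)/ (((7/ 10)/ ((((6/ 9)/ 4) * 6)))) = 30/ 7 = 4.29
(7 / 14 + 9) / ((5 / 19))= 361 / 10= 36.10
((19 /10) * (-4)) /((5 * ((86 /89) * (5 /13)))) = -21983 /5375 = -4.09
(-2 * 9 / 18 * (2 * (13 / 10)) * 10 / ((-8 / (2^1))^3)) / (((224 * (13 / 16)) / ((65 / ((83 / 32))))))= 65 / 1162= 0.06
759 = 759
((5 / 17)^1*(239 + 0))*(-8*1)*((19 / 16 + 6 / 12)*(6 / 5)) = -1138.76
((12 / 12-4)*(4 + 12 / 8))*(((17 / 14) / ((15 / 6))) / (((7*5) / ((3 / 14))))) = -1683 / 34300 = -0.05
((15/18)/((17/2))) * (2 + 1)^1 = 5/17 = 0.29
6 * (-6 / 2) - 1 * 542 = -560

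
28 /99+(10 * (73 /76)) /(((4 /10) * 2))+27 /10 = 1127803 /75240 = 14.99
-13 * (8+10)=-234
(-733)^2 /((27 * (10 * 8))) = 537289 /2160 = 248.74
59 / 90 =0.66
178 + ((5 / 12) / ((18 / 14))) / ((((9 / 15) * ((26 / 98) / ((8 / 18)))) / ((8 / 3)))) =5129318 / 28431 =180.41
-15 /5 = -3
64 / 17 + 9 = 217 / 17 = 12.76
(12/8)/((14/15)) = 45/28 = 1.61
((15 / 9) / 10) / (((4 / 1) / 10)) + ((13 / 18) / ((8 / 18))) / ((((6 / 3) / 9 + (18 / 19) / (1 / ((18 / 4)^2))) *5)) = 86297 / 199110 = 0.43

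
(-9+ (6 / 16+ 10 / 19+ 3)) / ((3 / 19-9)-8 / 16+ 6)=775 / 508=1.53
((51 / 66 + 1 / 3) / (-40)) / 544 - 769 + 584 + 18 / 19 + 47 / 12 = -4915378667 / 27287040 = -180.14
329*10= 3290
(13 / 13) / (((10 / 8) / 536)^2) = 4596736 / 25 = 183869.44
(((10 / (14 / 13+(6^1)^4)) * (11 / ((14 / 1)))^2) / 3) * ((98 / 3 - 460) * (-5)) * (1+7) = 27.12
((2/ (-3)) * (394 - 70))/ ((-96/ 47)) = 423/ 4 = 105.75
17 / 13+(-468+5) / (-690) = 17749 / 8970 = 1.98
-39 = -39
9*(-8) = -72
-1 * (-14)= 14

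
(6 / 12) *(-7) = -7 / 2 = -3.50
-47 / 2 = -23.50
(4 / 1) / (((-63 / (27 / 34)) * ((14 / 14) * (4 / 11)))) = -33 / 238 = -0.14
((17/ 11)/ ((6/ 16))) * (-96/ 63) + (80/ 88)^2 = -41572/ 7623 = -5.45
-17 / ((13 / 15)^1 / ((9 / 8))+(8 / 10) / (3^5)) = -4131 / 188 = -21.97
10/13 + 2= 36/13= 2.77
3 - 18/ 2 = -6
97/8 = 12.12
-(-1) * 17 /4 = 17 /4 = 4.25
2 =2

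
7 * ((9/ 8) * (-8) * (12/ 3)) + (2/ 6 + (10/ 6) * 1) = -250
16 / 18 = 8 / 9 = 0.89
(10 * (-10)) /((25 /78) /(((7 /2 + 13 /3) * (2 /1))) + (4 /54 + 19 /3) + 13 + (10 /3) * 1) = -3299400 /750983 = -4.39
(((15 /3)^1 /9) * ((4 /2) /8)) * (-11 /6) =-55 /216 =-0.25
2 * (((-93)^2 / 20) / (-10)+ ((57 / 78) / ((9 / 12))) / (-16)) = -168893 / 1950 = -86.61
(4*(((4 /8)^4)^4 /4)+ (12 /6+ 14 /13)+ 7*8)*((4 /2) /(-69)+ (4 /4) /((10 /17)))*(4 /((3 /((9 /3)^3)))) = 174097215399 /48988160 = 3553.86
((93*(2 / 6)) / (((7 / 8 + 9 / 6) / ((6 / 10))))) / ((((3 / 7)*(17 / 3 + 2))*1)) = 5208 / 2185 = 2.38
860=860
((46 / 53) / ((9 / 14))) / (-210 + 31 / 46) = -29624 / 4593033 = -0.01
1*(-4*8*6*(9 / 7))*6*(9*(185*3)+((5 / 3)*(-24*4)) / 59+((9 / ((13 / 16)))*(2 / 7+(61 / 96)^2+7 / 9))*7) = -40604665770 / 5369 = -7562798.62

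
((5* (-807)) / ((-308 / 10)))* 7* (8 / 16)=20175 / 44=458.52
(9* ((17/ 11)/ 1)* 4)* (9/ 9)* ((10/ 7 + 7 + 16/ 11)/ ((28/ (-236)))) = -4634.54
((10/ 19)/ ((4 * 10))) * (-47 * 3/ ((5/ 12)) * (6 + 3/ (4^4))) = -26.77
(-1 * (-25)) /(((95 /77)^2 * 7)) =2.35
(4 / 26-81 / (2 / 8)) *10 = -42100 / 13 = -3238.46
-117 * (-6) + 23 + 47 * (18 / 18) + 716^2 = 513428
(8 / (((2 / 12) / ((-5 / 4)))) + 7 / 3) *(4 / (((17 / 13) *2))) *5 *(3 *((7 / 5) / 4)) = -15743 / 34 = -463.03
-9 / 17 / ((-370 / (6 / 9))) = 3 / 3145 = 0.00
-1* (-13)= 13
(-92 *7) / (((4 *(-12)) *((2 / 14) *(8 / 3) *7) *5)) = 161 / 160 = 1.01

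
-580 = -580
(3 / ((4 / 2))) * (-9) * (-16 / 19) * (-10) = -2160 / 19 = -113.68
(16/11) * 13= 208/11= 18.91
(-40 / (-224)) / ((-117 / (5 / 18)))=-25 / 58968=-0.00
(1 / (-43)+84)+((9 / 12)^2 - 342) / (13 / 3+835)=144775241 / 1732384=83.57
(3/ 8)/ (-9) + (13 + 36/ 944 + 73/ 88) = 107677/ 7788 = 13.83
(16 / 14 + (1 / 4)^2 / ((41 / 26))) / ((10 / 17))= 9231 / 4592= 2.01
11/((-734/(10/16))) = -55/5872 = -0.01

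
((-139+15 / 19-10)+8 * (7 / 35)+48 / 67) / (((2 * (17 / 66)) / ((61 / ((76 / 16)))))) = -7477216032 / 2055895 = -3636.96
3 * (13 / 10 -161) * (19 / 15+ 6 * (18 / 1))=-2617483 / 50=-52349.66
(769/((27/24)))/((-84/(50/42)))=-38450/3969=-9.69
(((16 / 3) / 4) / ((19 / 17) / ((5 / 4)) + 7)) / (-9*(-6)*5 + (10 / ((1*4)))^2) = 16 / 26169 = 0.00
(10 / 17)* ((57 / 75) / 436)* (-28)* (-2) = 532 / 9265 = 0.06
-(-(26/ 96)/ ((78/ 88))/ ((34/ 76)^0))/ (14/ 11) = 121/ 504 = 0.24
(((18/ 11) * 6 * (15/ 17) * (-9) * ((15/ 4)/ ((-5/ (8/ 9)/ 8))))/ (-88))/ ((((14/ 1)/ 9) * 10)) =-4374/ 14399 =-0.30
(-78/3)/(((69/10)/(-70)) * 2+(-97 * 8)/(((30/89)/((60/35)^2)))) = 63700/16575843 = 0.00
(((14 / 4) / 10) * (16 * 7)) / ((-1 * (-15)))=196 / 75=2.61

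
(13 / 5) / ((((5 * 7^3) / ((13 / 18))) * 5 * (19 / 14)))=169 / 1047375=0.00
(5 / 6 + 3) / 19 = 23 / 114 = 0.20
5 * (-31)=-155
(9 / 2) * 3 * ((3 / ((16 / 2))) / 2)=81 / 32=2.53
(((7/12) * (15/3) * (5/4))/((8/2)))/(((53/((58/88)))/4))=5075/111936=0.05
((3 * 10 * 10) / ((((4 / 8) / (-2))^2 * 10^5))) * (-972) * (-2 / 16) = 729 / 125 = 5.83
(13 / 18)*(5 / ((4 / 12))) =65 / 6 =10.83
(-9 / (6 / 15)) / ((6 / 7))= -26.25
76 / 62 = 38 / 31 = 1.23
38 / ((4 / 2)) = 19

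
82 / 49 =1.67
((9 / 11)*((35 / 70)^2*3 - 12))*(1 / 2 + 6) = -5265 / 88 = -59.83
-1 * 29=-29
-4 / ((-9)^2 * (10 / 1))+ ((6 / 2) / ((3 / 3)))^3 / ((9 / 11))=13363 / 405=33.00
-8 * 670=-5360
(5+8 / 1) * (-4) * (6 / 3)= -104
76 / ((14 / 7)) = 38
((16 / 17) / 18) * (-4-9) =-104 / 153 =-0.68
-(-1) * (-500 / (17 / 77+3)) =-9625 / 62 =-155.24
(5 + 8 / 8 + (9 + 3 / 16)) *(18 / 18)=243 / 16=15.19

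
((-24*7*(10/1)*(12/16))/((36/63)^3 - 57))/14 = 30870/19487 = 1.58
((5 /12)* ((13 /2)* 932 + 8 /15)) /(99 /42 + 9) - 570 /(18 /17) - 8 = -463730 /1431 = -324.06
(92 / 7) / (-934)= -0.01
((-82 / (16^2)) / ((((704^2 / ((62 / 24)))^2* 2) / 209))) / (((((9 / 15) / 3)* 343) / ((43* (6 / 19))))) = -8471215 / 47059063309074432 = -0.00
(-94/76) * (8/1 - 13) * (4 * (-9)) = -4230/19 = -222.63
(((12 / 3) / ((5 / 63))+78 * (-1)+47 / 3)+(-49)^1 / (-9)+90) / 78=1879 / 1755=1.07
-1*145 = -145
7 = 7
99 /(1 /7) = 693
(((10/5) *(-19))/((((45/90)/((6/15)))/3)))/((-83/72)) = 32832/415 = 79.11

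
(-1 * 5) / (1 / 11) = -55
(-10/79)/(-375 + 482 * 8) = -10/274999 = -0.00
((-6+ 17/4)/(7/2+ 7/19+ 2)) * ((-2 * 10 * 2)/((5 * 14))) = 38/223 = 0.17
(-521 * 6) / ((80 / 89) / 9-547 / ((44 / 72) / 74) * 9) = 13771593 / 2626252678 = 0.01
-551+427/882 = -69365/126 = -550.52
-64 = -64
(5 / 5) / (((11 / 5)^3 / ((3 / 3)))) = 125 / 1331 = 0.09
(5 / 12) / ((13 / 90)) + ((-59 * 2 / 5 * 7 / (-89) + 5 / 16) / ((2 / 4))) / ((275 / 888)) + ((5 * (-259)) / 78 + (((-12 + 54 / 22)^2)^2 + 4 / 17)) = 896598702997303 / 107990185875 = 8302.59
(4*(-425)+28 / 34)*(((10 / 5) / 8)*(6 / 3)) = -14443 / 17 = -849.59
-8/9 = -0.89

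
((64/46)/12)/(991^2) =8/67763589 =0.00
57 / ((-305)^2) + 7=651232 / 93025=7.00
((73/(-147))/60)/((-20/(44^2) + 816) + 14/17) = -0.00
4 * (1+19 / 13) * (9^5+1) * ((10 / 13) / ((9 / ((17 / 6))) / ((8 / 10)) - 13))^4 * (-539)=-54442029300736000000 / 3298148936453293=-16506.84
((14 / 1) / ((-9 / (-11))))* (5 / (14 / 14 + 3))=385 / 18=21.39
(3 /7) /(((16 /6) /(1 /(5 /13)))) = 117 /280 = 0.42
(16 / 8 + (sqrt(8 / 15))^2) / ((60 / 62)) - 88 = -19211 / 225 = -85.38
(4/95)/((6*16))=1/2280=0.00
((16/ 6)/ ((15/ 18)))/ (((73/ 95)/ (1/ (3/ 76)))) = 23104/ 219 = 105.50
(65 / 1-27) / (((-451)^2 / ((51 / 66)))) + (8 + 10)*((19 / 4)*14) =2678181290 / 2237411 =1197.00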